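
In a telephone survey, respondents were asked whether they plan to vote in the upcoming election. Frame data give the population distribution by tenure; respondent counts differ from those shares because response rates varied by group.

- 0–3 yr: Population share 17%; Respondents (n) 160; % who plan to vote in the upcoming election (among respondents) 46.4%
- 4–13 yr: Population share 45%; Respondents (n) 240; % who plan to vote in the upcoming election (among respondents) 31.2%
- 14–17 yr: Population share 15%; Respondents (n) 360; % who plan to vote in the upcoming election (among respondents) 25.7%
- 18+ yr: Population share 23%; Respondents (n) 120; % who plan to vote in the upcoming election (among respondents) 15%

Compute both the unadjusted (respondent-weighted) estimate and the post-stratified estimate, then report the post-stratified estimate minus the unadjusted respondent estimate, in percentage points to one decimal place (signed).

-0.3 percentage points

Naive respondent-only estimate (weights = respondent counts):
  (160/880)×46.4 + (240/880)×31.2 + (360/880)×25.7 + (120/880)×15 = 29.5045%
Post-stratifying to population shares instead:
  0.17×46.4 + 0.45×31.2 + 0.15×25.7 + 0.23×15 = 29.233%
Difference = 29.233 − 29.5045 = -0.2715 pp.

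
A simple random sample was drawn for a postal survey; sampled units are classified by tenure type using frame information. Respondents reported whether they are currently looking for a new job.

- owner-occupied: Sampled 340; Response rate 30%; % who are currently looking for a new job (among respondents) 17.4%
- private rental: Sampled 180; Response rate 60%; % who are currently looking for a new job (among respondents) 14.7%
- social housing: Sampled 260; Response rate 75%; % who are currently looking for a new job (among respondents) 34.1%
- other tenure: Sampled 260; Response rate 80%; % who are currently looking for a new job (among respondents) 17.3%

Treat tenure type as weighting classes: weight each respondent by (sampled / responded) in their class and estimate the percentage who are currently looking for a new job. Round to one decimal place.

Inverse-response-rate weighting restores each class to its sampled count, so class totals weight by n_sampled:
  owner-occupied: 340 × 17.4 = 5916
  private rental: 180 × 14.7 = 2646
  social housing: 260 × 34.1 = 8866
  other tenure: 260 × 17.3 = 4498
Adjusted estimate = 21,926 / 1,040 = 21.0827 → 21.1%.

21.1%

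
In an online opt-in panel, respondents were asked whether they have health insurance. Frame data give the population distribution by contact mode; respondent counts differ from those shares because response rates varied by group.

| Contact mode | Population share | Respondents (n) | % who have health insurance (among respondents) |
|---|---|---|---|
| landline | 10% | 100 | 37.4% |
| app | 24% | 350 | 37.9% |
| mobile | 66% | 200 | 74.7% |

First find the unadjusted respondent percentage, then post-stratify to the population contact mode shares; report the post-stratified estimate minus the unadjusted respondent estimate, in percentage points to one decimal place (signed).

+13.0 percentage points

Unadjusted (pooled respondent) estimate weights by respondent counts:
  (100/650)×37.4 + (350/650)×37.9 + (200/650)×74.7 = 49.1462%
Post-stratifying to population shares instead:
  0.1×37.4 + 0.24×37.9 + 0.66×74.7 = 62.138%
Difference = 62.138 − 49.1462 = 12.9918 pp.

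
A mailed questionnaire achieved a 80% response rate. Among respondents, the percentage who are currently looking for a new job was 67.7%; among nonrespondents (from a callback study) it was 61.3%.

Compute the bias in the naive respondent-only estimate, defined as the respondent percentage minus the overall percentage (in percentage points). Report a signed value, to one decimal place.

+1.3 percentage points

Nonresponse fraction = 1 − 0.8 = 0.2.
Bias = (nonresponse fraction) × (respondent percentage − nonrespondent percentage)
     = 0.2 × (67.7 − 61.3) = 0.2 × 6.4 = 1.28.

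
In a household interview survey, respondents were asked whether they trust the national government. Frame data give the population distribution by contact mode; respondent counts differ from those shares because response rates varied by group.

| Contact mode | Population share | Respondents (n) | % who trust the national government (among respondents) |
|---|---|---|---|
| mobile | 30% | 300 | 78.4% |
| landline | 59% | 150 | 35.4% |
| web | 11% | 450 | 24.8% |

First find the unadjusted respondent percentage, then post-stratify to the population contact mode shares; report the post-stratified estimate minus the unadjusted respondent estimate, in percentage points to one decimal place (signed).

Without adjustment, the pooled respondent share is:
  (300/900)×78.4 + (150/900)×35.4 + (450/900)×24.8 = 44.4333%
Reweighting by population contact mode shares:
  0.3×78.4 + 0.59×35.4 + 0.11×24.8 = 47.134%
Difference = 47.134 − 44.4333 = 2.7007 pp.

+2.7 percentage points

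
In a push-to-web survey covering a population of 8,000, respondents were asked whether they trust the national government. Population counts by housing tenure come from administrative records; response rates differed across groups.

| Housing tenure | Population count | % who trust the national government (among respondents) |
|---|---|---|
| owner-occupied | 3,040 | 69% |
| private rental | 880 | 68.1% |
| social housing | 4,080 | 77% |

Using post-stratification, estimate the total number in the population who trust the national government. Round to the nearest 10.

Each cell contributes its population count × the respondent rate:
  owner-occupied: 3,040 × 69% = 2097.6
  private rental: 880 × 68.1% = 599.28
  social housing: 4,080 × 77% = 3141.6
Estimated total = 5838.48 → 5,840.

5,840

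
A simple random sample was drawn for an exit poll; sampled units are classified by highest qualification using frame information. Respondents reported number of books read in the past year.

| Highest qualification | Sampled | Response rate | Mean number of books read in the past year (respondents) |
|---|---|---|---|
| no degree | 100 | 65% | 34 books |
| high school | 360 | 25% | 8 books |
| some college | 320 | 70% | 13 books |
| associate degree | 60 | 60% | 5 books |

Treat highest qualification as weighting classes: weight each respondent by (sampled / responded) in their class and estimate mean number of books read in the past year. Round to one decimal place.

12.8

Inverse-response-rate weighting restores each class to its sampled count, so class totals weight by n_sampled:
  no degree: 100 × 34 = 3400
  high school: 360 × 8 = 2880
  some college: 320 × 13 = 4160
  associate degree: 60 × 5 = 300
Adjusted estimate = 10,740 / 840 = 12.7857 → 12.8.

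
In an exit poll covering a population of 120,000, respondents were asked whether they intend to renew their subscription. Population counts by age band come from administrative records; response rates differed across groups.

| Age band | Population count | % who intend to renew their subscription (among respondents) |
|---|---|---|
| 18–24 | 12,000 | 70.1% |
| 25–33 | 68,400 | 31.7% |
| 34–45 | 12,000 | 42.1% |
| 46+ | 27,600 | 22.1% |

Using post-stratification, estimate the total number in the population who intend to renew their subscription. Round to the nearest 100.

Each cell contributes its population count × the respondent rate:
  18–24: 12,000 × 70.1% = 8412
  25–33: 68,400 × 31.7% = 21682.8
  34–45: 12,000 × 42.1% = 5052
  46+: 27,600 × 22.1% = 6099.6
Estimated total = 41246.4 → 41,200.

41,200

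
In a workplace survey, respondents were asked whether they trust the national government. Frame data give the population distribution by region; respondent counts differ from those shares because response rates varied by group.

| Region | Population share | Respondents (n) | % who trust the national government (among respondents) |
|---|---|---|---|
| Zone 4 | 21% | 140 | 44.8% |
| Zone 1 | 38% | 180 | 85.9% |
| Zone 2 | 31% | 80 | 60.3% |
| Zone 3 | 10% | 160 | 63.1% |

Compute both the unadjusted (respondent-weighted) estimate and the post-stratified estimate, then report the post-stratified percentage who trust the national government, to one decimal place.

Unadjusted (pooled respondent) estimate weights by respondent counts:
  (140/560)×44.8 + (180/560)×85.9 + (80/560)×60.3 + (160/560)×63.1 = 65.4536%
Post-stratifying to population shares instead:
  0.21×44.8 + 0.38×85.9 + 0.31×60.3 + 0.1×63.1 = 67.053%

67.1%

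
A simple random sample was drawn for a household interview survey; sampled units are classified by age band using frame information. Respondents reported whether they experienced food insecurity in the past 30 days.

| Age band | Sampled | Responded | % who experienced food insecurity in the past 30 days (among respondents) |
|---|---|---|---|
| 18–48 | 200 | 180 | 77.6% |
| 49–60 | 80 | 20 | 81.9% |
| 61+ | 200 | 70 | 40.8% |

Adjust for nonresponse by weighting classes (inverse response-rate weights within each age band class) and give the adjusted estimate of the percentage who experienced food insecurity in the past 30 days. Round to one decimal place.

Class response rates: 18–48 180/200 = 90%, 49–60 20/80 = 25%, 61+ 70/200 = 35%.
Inverse-response-rate weighting restores each class to its sampled count, so class totals weight by n_sampled:
  18–48: 200 × 77.6 = 15520
  49–60: 80 × 81.9 = 6552
  61+: 200 × 40.8 = 8160
Adjusted estimate = 30232 / 480 = 62.9833 → 63.0%.

63.0%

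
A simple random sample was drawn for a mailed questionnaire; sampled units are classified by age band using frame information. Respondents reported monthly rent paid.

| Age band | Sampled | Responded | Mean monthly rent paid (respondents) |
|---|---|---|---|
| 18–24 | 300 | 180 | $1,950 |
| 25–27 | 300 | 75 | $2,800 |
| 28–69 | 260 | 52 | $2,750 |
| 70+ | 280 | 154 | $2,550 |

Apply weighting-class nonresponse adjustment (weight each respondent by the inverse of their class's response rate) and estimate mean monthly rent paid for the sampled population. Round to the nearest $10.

Class response rates: 18–24 180/300 = 60%, 25–27 75/300 = 25%, 28–69 52/260 = 20%, 70+ 154/280 = 55%.
Inverse-response-rate weighting restores each class to its sampled count, so class totals weight by n_sampled:
  18–24: 300 × 1950 = 585,000
  25–27: 300 × 2800 = 840,000
  28–69: 260 × 2750 = 715,000
  70+: 280 × 2550 = 714,000
Adjusted estimate = 2,854,000 / 1,140 = 2503.51 → $2,500.

$2,500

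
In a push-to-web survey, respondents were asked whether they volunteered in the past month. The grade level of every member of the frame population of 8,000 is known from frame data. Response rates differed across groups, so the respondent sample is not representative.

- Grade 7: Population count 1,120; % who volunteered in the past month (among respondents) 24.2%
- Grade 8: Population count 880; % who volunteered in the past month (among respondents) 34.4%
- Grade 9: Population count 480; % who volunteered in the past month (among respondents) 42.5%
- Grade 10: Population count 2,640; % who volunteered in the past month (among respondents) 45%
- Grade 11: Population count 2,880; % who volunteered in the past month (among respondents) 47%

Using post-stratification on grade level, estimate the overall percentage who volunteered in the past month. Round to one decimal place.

41.5%

Each cell contributes population-share × respondent value:
  Grade 7: (1,120/8,000) × 24.2 = 3.388
  Grade 8: (880/8,000) × 34.4 = 3.784
  Grade 9: (480/8,000) × 42.5 = 2.55
  Grade 10: (2,640/8,000) × 45 = 14.85
  Grade 11: (2,880/8,000) × 47 = 16.92
Post-stratified estimate = 41.492 → 41.5%.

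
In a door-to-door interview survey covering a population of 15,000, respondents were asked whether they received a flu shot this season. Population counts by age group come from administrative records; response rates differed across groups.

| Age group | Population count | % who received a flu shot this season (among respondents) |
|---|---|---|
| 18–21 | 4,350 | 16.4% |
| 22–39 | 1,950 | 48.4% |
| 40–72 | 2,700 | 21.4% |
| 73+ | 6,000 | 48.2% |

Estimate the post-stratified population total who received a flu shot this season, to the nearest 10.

5,130

Apply each group's respondent rate to its population count:
  18–21: 4,350 × 16.4% = 713.4
  22–39: 1,950 × 48.4% = 943.8
  40–72: 2,700 × 21.4% = 577.8
  73+: 6,000 × 48.2% = 2892
Estimated total = 5127 → 5,130.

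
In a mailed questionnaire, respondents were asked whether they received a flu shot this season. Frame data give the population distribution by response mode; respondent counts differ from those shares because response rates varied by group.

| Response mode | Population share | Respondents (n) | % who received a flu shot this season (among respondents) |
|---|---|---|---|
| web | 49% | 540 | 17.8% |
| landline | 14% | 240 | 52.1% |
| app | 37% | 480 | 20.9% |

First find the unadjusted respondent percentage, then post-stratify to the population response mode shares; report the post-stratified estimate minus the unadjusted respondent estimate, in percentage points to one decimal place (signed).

-1.8 percentage points

Without adjustment, the pooled respondent share is:
  (540/1260)×17.8 + (240/1260)×52.1 + (480/1260)×20.9 = 25.5143%
Post-stratified estimate weights by population shares:
  0.49×17.8 + 0.14×52.1 + 0.37×20.9 = 23.749%
Difference = 23.749 − 25.5143 = -1.7653 pp.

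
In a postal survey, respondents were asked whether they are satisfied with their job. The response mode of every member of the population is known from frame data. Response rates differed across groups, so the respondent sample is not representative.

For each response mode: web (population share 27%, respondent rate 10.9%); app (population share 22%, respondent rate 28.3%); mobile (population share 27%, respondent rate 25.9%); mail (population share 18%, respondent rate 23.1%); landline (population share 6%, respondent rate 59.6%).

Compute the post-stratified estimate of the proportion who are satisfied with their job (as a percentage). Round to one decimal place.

23.9%

Weight each group's respondent value by its population share:
  web: 0.27 × 10.9 = 2.943
  app: 0.22 × 28.3 = 6.226
  mobile: 0.27 × 25.9 = 6.993
  mail: 0.18 × 23.1 = 4.158
  landline: 0.06 × 59.6 = 3.576
Post-stratified estimate = 23.896 → 23.9%.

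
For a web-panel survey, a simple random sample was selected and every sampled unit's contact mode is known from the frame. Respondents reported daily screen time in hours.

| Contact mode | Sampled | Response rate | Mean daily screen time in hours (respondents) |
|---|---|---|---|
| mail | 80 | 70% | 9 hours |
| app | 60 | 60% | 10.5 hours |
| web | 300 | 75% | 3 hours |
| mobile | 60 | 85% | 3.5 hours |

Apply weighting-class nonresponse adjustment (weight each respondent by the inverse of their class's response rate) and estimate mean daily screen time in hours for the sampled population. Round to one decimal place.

4.9

Weighting each respondent by the inverse class response rate inflates each class back to its sampled size, so the class weight is n_sampled:
  mail: 80 × 9 = 720
  app: 60 × 10.5 = 630
  web: 300 × 3 = 900
  mobile: 60 × 3.5 = 210
Adjusted estimate = 2460 / 500 = 4.92 → 4.9.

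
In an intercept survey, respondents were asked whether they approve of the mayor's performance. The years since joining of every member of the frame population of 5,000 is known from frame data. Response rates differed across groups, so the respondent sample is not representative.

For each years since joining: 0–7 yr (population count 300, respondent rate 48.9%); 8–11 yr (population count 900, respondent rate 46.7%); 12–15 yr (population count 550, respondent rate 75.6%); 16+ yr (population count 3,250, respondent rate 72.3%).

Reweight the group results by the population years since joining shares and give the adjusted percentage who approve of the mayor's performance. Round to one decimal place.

66.7%

Reweight to the known years since joining distribution:
  0–7 yr: (300/5,000) × 48.9 = 2.934
  8–11 yr: (900/5,000) × 46.7 = 8.406
  12–15 yr: (550/5,000) × 75.6 = 8.316
  16+ yr: (3,250/5,000) × 72.3 = 46.995
Post-stratified estimate = 66.651 → 66.7%.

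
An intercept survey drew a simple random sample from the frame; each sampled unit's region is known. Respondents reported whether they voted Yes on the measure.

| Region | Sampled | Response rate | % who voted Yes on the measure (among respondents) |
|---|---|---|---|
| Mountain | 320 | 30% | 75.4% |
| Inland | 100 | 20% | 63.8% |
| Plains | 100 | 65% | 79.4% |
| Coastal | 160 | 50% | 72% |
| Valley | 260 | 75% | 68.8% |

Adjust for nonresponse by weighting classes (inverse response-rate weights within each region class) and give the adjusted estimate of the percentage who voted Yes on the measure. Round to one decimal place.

Each respondent's weight = sampled/responded in their class; summing within a class gives n_sampled, so:
  Mountain: 320 × 75.4 = 24,128
  Inland: 100 × 63.8 = 6380
  Plains: 100 × 79.4 = 7940
  Coastal: 160 × 72 = 11,520
  Valley: 260 × 68.8 = 17,888
Adjusted estimate = 67,856 / 940 = 72.1872 → 72.2%.

72.2%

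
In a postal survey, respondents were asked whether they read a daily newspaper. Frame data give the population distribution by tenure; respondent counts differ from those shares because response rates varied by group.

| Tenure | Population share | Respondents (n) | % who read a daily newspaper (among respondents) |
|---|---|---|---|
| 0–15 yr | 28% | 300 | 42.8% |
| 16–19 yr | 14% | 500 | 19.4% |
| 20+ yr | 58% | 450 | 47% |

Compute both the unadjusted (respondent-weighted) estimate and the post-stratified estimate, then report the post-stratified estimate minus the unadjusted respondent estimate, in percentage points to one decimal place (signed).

Without adjustment, the pooled respondent share is:
  (300/1250)×42.8 + (500/1250)×19.4 + (450/1250)×47 = 34.952%
Post-stratified estimate weights by population shares:
  0.28×42.8 + 0.14×19.4 + 0.58×47 = 41.96%
Difference = 41.96 − 34.952 = 7.008 pp.

+7.0 percentage points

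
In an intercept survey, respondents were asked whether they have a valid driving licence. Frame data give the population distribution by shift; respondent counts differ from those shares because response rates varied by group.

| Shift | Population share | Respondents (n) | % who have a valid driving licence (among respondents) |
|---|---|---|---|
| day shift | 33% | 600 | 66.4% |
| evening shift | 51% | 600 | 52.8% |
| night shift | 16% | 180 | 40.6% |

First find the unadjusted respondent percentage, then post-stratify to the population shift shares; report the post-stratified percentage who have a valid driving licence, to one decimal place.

Naive respondent-only estimate (weights = respondent counts):
  (600/1380)×66.4 + (600/1380)×52.8 + (180/1380)×40.6 = 57.1217%
Post-stratified estimate weights by population shares:
  0.33×66.4 + 0.51×52.8 + 0.16×40.6 = 55.336%

55.3%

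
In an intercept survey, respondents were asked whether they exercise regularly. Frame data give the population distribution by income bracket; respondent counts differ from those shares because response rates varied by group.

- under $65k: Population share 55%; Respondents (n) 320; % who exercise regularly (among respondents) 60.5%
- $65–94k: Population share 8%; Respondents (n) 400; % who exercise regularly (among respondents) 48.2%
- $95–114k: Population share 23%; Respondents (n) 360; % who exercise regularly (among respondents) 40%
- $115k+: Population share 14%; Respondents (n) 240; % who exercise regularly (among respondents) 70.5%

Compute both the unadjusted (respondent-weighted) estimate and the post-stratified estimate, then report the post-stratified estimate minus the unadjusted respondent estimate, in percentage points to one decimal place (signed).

+3.2 percentage points

Unadjusted (pooled respondent) estimate weights by respondent counts:
  (320/1320)×60.5 + (400/1320)×48.2 + (360/1320)×40 + (240/1320)×70.5 = 53%
Post-stratifying to population shares instead:
  0.55×60.5 + 0.08×48.2 + 0.23×40 + 0.14×70.5 = 56.201%
Difference = 56.201 − 53 = 3.201 pp.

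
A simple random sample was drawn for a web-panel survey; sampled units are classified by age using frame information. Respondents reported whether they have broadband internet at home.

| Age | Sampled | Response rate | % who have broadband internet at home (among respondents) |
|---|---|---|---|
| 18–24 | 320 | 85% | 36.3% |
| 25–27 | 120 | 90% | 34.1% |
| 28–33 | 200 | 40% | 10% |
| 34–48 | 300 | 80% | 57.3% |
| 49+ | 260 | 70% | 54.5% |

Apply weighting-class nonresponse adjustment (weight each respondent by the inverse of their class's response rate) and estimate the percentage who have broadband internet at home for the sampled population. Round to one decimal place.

Inverse-response-rate weighting restores each class to its sampled count, so class totals weight by n_sampled:
  18–24: 320 × 36.3 = 11,616
  25–27: 120 × 34.1 = 4092
  28–33: 200 × 10 = 2000
  34–48: 300 × 57.3 = 17,190
  49+: 260 × 54.5 = 14,170
Adjusted estimate = 49,068 / 1,200 = 40.89 → 40.9%.

40.9%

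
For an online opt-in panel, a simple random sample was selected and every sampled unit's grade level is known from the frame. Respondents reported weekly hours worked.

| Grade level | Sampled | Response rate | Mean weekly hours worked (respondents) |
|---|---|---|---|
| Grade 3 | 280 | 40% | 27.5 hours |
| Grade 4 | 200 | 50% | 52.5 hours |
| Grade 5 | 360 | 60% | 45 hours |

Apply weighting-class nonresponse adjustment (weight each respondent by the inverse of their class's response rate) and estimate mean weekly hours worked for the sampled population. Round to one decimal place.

Weighting each respondent by the inverse class response rate inflates each class back to its sampled size, so the class weight is n_sampled:
  Grade 3: 280 × 27.5 = 7700
  Grade 4: 200 × 52.5 = 10,500
  Grade 5: 360 × 45 = 16,200
Adjusted estimate = 34,400 / 840 = 40.9524 → 41.0.

41.0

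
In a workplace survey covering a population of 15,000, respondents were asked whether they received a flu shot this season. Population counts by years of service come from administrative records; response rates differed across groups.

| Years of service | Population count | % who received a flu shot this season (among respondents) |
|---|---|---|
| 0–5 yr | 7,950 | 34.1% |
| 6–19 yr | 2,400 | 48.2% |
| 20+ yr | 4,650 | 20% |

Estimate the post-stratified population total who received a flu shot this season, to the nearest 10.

4,800

Apply each group's respondent rate to its population count:
  0–5 yr: 7,950 × 34.1% = 2710.95
  6–19 yr: 2,400 × 48.2% = 1156.8
  20+ yr: 4,650 × 20% = 930
Estimated total = 4797.75 → 4,800.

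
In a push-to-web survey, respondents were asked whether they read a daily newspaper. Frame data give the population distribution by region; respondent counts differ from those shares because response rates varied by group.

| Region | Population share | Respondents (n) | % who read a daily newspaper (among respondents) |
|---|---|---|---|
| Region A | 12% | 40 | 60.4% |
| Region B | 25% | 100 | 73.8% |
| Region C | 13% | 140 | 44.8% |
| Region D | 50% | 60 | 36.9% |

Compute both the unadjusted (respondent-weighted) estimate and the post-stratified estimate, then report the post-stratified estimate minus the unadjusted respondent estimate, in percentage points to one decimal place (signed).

-3.8 percentage points

Unadjusted (pooled respondent) estimate weights by respondent counts:
  (40/340)×60.4 + (100/340)×73.8 + (140/340)×44.8 + (60/340)×36.9 = 53.7706%
Post-stratified estimate weights by population shares:
  0.12×60.4 + 0.25×73.8 + 0.13×44.8 + 0.5×36.9 = 49.972%
Difference = 49.972 − 53.7706 = -3.7986 pp.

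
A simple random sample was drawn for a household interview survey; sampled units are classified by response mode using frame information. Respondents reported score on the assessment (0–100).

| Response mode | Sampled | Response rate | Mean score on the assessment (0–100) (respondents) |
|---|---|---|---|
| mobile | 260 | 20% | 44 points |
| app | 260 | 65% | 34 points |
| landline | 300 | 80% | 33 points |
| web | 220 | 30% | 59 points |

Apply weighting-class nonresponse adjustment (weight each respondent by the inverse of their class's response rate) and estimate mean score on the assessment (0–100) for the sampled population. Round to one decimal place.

Inverse-response-rate weighting restores each class to its sampled count, so class totals weight by n_sampled:
  mobile: 260 × 44 = 11,440
  app: 260 × 34 = 8840
  landline: 300 × 33 = 9900
  web: 220 × 59 = 12,980
Adjusted estimate = 43,160 / 1,040 = 41.5 → 41.5.

41.5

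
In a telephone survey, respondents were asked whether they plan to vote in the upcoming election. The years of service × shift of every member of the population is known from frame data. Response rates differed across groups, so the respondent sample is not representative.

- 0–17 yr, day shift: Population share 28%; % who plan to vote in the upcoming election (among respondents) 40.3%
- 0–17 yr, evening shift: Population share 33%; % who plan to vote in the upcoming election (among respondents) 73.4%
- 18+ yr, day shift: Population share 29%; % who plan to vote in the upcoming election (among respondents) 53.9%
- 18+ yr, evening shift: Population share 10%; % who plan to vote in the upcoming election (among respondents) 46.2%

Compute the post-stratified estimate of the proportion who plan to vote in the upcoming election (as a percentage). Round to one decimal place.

55.8%

Post-stratification weights by population share, not respondent share:
  0–17 yr, day shift: 0.28 × 40.3 = 11.284
  0–17 yr, evening shift: 0.33 × 73.4 = 24.222
  18+ yr, day shift: 0.29 × 53.9 = 15.631
  18+ yr, evening shift: 0.1 × 46.2 = 4.62
Post-stratified estimate = 55.757 → 55.8%.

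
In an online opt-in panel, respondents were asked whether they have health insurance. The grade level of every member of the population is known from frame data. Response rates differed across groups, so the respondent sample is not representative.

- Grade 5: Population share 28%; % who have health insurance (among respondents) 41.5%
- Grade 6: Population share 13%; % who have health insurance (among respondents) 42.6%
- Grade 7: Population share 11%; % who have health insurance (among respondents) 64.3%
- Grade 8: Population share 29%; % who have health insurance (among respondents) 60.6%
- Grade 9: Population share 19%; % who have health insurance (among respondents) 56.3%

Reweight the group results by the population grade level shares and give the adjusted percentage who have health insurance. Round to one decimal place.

52.5%

Post-stratification weights by population share, not respondent share:
  Grade 5: 0.28 × 41.5 = 11.62
  Grade 6: 0.13 × 42.6 = 5.538
  Grade 7: 0.11 × 64.3 = 7.073
  Grade 8: 0.29 × 60.6 = 17.574
  Grade 9: 0.19 × 56.3 = 10.697
Post-stratified estimate = 52.502 → 52.5%.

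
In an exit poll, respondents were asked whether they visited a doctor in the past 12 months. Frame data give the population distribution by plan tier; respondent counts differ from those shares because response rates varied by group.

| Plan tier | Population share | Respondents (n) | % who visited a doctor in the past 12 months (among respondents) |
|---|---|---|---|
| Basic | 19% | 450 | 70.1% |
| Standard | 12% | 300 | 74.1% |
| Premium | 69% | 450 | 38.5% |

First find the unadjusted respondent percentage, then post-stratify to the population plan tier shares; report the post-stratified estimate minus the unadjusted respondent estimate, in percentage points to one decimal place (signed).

-10.5 percentage points

Naive respondent-only estimate (weights = respondent counts):
  (450/1200)×70.1 + (300/1200)×74.1 + (450/1200)×38.5 = 59.25%
Reweighting by population plan tier shares:
  0.19×70.1 + 0.12×74.1 + 0.69×38.5 = 48.776%
Difference = 48.776 − 59.25 = -10.474 pp.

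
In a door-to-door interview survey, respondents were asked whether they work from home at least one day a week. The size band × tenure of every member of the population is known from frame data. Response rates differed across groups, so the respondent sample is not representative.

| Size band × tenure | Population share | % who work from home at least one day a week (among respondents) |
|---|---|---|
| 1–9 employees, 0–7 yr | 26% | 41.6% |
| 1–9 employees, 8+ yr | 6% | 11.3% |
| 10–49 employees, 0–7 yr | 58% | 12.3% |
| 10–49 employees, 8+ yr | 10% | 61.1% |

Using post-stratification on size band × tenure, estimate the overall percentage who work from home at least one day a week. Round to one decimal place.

24.7%

Each cell contributes population-share × respondent value:
  1–9 employees, 0–7 yr: 0.26 × 41.6 = 10.816
  1–9 employees, 8+ yr: 0.06 × 11.3 = 0.678
  10–49 employees, 0–7 yr: 0.58 × 12.3 = 7.134
  10–49 employees, 8+ yr: 0.1 × 61.1 = 6.11
Post-stratified estimate = 24.738 → 24.7%.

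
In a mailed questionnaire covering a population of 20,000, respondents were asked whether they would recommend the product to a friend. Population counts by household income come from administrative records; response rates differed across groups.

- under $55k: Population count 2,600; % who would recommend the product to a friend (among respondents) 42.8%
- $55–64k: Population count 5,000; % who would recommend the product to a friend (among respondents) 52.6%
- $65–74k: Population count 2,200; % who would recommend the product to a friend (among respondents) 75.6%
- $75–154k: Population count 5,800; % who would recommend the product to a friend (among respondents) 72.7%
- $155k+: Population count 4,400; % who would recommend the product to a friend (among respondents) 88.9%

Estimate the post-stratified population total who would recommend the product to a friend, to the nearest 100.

13,500

Apply each group's respondent rate to its population count:
  under $55k: 2,600 × 42.8% = 1112.8
  $55–64k: 5,000 × 52.6% = 2630
  $65–74k: 2,200 × 75.6% = 1663.2
  $75–154k: 5,800 × 72.7% = 4216.6
  $155k+: 4,400 × 88.9% = 3911.6
Estimated total = 13534.2 → 13,500.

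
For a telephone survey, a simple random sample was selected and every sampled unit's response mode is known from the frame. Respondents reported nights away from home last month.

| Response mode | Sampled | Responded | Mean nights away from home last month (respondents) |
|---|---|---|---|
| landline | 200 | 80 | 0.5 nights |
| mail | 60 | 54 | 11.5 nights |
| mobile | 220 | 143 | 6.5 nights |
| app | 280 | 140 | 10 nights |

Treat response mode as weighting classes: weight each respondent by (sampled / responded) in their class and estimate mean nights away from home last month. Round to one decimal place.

6.6

Class response rates: landline 80/200 = 40%, mail 54/60 = 90%, mobile 143/220 = 65%, app 140/280 = 50%.
Each respondent's weight = sampled/responded in their class; summing within a class gives n_sampled, so:
  landline: 200 × 0.5 = 100
  mail: 60 × 11.5 = 690
  mobile: 220 × 6.5 = 1430
  app: 280 × 10 = 2800
Adjusted estimate = 5020 / 760 = 6.60526 → 6.6.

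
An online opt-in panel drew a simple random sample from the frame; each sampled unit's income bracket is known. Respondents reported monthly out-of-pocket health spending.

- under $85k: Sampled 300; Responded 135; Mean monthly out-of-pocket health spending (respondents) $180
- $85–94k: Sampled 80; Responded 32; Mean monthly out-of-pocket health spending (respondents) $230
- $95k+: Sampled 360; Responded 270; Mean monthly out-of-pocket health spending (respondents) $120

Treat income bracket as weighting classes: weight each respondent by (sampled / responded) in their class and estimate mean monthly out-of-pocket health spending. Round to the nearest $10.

Response rates by class: under $85k 135/300 = 45%, $85–94k 32/80 = 40%, $95k+ 270/360 = 75%.
Weighting each respondent by the inverse class response rate inflates each class back to its sampled size, so the class weight is n_sampled:
  under $85k: 300 × 180 = 54,000
  $85–94k: 80 × 230 = 18,400
  $95k+: 360 × 120 = 43,200
Adjusted estimate = 115,600 / 740 = 156.216 → $160.

$160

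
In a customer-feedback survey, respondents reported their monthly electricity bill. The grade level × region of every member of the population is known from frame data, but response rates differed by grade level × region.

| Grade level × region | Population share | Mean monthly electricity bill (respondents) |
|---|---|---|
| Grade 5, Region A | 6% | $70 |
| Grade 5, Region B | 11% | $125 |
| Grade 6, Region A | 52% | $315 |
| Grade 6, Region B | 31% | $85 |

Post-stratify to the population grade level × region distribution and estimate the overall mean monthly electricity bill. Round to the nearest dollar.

$208

Reweight to the known grade level × region distribution:
  Grade 5, Region A: 0.06 × 70 = 4.2
  Grade 5, Region B: 0.11 × 125 = 13.75
  Grade 6, Region A: 0.52 × 315 = 163.8
  Grade 6, Region B: 0.31 × 85 = 26.35
Post-stratified estimate = 208.1 → $208.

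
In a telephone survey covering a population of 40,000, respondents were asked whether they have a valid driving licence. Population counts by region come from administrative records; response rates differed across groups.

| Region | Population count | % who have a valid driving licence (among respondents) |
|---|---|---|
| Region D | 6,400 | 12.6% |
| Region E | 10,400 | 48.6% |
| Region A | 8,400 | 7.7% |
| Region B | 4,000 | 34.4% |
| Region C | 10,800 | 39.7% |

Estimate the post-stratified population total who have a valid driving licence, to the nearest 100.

Apply each group's respondent rate to its population count:
  Region D: 6,400 × 12.6% = 806.4
  Region E: 10,400 × 48.6% = 5054.4
  Region A: 8,400 × 7.7% = 646.8
  Region B: 4,000 × 34.4% = 1376
  Region C: 10,800 × 39.7% = 4287.6
Estimated total = 12171.2 → 12,200.

12,200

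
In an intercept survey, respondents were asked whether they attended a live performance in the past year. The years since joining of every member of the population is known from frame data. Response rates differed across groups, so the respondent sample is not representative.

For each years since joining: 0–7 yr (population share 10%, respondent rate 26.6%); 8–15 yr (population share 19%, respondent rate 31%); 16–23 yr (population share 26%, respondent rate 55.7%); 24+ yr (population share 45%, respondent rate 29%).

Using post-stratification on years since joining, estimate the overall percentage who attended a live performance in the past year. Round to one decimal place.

36.1%

Each cell contributes population-share × respondent value:
  0–7 yr: 0.1 × 26.6 = 2.66
  8–15 yr: 0.19 × 31 = 5.89
  16–23 yr: 0.26 × 55.7 = 14.482
  24+ yr: 0.45 × 29 = 13.05
Post-stratified estimate = 36.082 → 36.1%.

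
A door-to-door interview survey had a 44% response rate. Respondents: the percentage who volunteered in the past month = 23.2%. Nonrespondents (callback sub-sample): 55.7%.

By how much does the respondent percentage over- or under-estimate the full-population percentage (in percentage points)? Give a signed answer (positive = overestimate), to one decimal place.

-18.2 percentage points

Nonresponse fraction = 1 − 0.44 = 0.56.
Bias = (nonresponse fraction) × (respondent percentage − nonrespondent percentage)
     = 0.56 × (23.2 − 55.7) = 0.56 × -32.5 = -18.2.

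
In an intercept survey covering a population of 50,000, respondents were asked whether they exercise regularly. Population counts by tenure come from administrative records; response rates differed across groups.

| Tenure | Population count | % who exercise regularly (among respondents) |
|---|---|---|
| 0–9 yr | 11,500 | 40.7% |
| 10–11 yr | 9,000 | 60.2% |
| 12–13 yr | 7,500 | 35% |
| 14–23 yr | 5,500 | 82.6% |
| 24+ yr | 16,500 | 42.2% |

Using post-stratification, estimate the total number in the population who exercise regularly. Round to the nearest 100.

Each cell contributes its population count × the respondent rate:
  0–9 yr: 11,500 × 40.7% = 4680.5
  10–11 yr: 9,000 × 60.2% = 5418
  12–13 yr: 7,500 × 35% = 2625
  14–23 yr: 5,500 × 82.6% = 4543
  24+ yr: 16,500 × 42.2% = 6963
Estimated total = 24229.5 → 24,200.

24,200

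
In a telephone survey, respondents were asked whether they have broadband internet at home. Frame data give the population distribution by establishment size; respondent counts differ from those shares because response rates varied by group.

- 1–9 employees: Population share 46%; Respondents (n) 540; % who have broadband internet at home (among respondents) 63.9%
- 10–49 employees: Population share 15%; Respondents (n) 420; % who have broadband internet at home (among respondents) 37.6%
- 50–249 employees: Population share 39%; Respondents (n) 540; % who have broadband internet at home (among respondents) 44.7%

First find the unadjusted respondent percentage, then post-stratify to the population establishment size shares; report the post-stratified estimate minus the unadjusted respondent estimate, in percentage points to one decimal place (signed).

Without adjustment, the pooled respondent share is:
  (540/1500)×63.9 + (420/1500)×37.6 + (540/1500)×44.7 = 49.624%
Post-stratified estimate weights by population shares:
  0.46×63.9 + 0.15×37.6 + 0.39×44.7 = 52.467%
Difference = 52.467 − 49.624 = 2.843 pp.

+2.8 percentage points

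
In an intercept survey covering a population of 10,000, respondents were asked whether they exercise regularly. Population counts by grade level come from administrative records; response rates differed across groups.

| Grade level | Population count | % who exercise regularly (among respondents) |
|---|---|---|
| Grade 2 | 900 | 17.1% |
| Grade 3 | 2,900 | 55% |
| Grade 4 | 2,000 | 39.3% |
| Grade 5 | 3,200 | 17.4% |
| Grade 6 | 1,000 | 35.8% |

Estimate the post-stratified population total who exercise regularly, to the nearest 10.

Estimated count per cell = population count × respondent percentage:
  Grade 2: 900 × 17.1% = 153.9
  Grade 3: 2,900 × 55% = 1595
  Grade 4: 2,000 × 39.3% = 786
  Grade 5: 3,200 × 17.4% = 556.8
  Grade 6: 1,000 × 35.8% = 358
Estimated total = 3449.7 → 3,450.

3,450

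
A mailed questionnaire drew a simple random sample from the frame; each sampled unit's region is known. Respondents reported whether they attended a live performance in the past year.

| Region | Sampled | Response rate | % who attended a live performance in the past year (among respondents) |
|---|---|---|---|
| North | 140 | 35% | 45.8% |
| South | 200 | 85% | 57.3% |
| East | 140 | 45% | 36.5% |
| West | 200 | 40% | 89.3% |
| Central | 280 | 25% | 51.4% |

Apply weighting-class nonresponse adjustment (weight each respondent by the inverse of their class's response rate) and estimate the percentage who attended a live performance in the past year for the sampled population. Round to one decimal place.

57.5%

With weight = n_sampled/n_responded per class, the weighted class total is n_sampled:
  North: 140 × 45.8 = 6412
  South: 200 × 57.3 = 11,460
  East: 140 × 36.5 = 5110
  West: 200 × 89.3 = 17,860
  Central: 280 × 51.4 = 14,392
Adjusted estimate = 55,234 / 960 = 57.5354 → 57.5%.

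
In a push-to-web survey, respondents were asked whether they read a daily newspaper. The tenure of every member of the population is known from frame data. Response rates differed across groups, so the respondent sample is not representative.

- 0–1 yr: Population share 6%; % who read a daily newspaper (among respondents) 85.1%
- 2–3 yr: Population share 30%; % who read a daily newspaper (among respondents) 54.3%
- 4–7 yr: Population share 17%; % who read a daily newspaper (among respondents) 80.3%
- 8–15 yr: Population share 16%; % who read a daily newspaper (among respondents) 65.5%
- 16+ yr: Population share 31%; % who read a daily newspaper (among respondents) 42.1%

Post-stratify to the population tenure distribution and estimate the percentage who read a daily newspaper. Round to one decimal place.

Post-stratification weights by population share, not respondent share:
  0–1 yr: 0.06 × 85.1 = 5.106
  2–3 yr: 0.3 × 54.3 = 16.29
  4–7 yr: 0.17 × 80.3 = 13.651
  8–15 yr: 0.16 × 65.5 = 10.48
  16+ yr: 0.31 × 42.1 = 13.051
Post-stratified estimate = 58.578 → 58.6%.

58.6%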